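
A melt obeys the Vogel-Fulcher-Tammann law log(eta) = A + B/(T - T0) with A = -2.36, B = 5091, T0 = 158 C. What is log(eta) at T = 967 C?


VFT equation: log(eta) = A + B / (T - T0)
  T - T0 = 967 - 158 = 809
  B / (T - T0) = 5091 / 809 = 6.293
  log(eta) = -2.36 + 6.293 = 3.933

3.933


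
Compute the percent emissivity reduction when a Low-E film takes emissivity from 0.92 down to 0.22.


Percentage reduction = (1 - coated/uncoated) * 100
  Ratio = 0.22 / 0.92 = 0.2391
  Reduction = (1 - 0.2391) * 100 = 76.1%

76.1%


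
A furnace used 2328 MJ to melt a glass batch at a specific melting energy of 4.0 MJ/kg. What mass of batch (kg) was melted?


Rearrange E = m * s for m:
  m = E / s
  m = 2328 / 4.0 = 582.0 kg

582.0 kg


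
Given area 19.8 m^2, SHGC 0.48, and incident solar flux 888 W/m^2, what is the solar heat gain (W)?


Solar heat gain: Q = Area * SHGC * Irradiance
  Q = 19.8 * 0.48 * 888 = 8439.6 W

8439.6 W


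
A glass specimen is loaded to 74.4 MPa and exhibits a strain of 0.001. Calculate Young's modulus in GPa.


Young's modulus: E = stress / strain
  E = 74.4 MPa / 0.001 = 74400 MPa
Convert to GPa: 74400 / 1000 = 74.4 GPa

74.4 GPa


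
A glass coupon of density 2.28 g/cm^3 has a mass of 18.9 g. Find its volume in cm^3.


Rearrange rho = m / V:
  V = m / rho
  V = 18.9 / 2.28 = 8.289 cm^3

8.289 cm^3


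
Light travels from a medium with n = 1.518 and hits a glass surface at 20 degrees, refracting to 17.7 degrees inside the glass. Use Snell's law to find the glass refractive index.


Apply Snell's law: n1 * sin(theta1) = n2 * sin(theta2)
  n2 = n1 * sin(theta1) / sin(theta2)
  sin(20) = 0.34202
  sin(17.7) = 0.304033
  n2 = 1.518 * 0.34202 / 0.304033 = 1.7077

1.7077


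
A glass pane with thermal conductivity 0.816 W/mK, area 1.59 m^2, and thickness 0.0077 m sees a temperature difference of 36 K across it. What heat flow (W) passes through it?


Fourier's law: Q = k * A * dT / t
  Q = 0.816 * 1.59 * 36 / 0.0077
  Q = 46.70784 / 0.0077 = 6066 W

6066 W


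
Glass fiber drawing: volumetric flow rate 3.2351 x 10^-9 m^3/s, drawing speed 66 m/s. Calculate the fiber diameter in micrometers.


Cross-sectional area from continuity:
  A = Q / v = 3.2351 x 10^-9 / 66 = 4.901667 x 10^-11 m^2
Diameter from circular cross-section:
  d = sqrt(4A / pi) * 10^6 (m -> um)
  d = sqrt(4 * 4.901667 x 10^-11 / pi) * 10^6 = 7.9 um

7.9 um


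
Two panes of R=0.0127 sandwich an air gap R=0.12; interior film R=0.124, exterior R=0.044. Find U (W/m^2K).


Total thermal resistance (series):
  R_total = R_in + R_glass + R_air + R_glass + R_out
  R_total = 0.124 + 0.0127 + 0.12 + 0.0127 + 0.044 = 0.3134 m^2K/W
U-value = 1 / R_total = 1 / 0.3134 = 3.191 W/m^2K

3.191 W/m^2K


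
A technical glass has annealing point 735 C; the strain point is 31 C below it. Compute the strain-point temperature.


Strain point = annealing point - difference:
  T_strain = 735 - 31 = 704 C

704 C


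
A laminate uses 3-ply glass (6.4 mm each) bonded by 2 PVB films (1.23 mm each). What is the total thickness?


Total thickness = glass contribution + PVB contribution
  Glass: 3 * 6.4 = 19.2 mm
  PVB: 2 * 1.23 = 2.46 mm
  Total = 19.2 + 2.46 = 21.66 mm

21.66 mm


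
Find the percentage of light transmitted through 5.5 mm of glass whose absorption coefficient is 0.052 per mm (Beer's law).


Beer-Lambert law: T = exp(-alpha * thickness)
  exponent = -0.052 * 5.5 = -0.286
  T = exp(-0.286) = 0.7513
  Percentage = 0.7513 * 100 = 75.13%

75.13%


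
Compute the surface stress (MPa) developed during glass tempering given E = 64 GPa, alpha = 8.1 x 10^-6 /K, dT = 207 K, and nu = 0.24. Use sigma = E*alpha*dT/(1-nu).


Tempering stress: sigma = E * alpha * dT / (1 - nu)
  E (MPa) = 64 * 1000 = 64000
  Numerator = 64000 * (8.1 x 10^-6) * 207 = 107.3088
  Denominator = 1 - 0.24 = 0.76
  sigma = 107.3088 / 0.76 = 141.2 MPa

141.2 MPa


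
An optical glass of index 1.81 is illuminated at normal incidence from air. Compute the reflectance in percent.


Fresnel reflectance at normal incidence:
  R = ((n - 1)/(n + 1))^2
  (n - 1)/(n + 1) = (1.81 - 1)/(1.81 + 1) = 0.288256
  R = 0.288256^2 = 0.0830915
  R(%) = 0.0830915 * 100 = 8.309%

8.309%


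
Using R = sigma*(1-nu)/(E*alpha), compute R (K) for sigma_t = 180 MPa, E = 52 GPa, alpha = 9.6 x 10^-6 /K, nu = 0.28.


Thermal shock resistance: R = sigma * (1 - nu) / (E * alpha)
  Numerator = 180 * (1 - 0.28) = 129.6
  Denominator = 52 * 1000 * (9.6 x 10^-6) = 0.4992
  R = 129.6 / 0.4992 = 259.6 K

259.6 K


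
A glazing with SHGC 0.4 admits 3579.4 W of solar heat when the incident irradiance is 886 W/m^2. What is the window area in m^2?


Rearrange Q = Area * SHGC * Irradiance:
  Area = Q / (SHGC * Irradiance)
  Area = 3579.4 / (0.4 * 886) = 10.1 m^2

10.1 m^2


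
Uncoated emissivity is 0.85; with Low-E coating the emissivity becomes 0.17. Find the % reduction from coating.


Percentage reduction = (1 - coated/uncoated) * 100
  Ratio = 0.17 / 0.85 = 0.2
  Reduction = (1 - 0.2) * 100 = 80.0%

80.0%


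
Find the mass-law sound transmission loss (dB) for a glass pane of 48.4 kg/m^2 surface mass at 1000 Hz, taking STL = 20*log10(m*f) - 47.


Mass law: STL = 20 * log10(m * f) - 47
  m * f = 48.4 * 1000 = 48400
  log10(48400) = 4.68485
  STL = 20 * 4.68485 - 47 = 93.697 - 47 = 46.7 dB

46.7 dB


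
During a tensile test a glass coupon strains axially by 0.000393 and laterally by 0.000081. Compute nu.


Poisson's ratio: nu = lateral strain / axial strain
  nu = 0.000081 / 0.000393 = 0.2061

0.2061


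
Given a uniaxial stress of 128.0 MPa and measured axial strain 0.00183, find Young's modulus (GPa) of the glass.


Young's modulus: E = stress / strain
  E = 128.0 MPa / 0.00183 = 69945.36 MPa
Convert to GPa: 69945.36 / 1000 = 69.95 GPa

69.95 GPa


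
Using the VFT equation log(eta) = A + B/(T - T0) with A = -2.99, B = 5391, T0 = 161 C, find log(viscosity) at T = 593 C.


VFT equation: log(eta) = A + B / (T - T0)
  T - T0 = 593 - 161 = 432
  B / (T - T0) = 5391 / 432 = 12.479
  log(eta) = -2.99 + 12.479 = 9.489

9.489


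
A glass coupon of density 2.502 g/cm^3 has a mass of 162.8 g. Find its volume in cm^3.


Rearrange rho = m / V:
  V = m / rho
  V = 162.8 / 2.502 = 65.068 cm^3

65.068 cm^3


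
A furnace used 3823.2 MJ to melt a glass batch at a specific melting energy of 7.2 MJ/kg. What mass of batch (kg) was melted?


Rearrange E = m * s for m:
  m = E / s
  m = 3823.2 / 7.2 = 531.0 kg

531.0 kg


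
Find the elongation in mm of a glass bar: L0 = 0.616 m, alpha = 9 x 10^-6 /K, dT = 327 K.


Thermal expansion formula: dL = alpha * L0 * dT
  dL = (9 x 10^-6) * 0.616 * 327 = 0.00181289 m
Convert to mm: 0.00181289 * 1000 = 1.8129 mm

1.8129 mm


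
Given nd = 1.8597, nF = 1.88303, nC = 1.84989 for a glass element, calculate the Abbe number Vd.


Abbe number formula: Vd = (nd - 1) / (nF - nC)
  nd - 1 = 1.8597 - 1 = 0.8597
  nF - nC = 1.88303 - 1.84989 = 0.03314
  Vd = 0.8597 / 0.03314 = 25.94

25.94


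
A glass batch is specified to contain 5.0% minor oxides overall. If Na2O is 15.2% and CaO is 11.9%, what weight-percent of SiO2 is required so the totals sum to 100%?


Known pieces sum to 100%:
  SiO2 = 100 - (others + Na2O + CaO)
  SiO2 = 100 - (5.0 + 15.2 + 11.9) = 67.9%

67.9%


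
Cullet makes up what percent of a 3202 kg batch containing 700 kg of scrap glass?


Cullet ratio = (cullet mass / total batch mass) * 100
  Ratio = 700 / 3202 * 100 = 21.86%

21.86%


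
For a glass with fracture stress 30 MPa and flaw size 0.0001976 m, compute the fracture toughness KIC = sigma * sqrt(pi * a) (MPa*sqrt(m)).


Fracture toughness: KIC = sigma * sqrt(pi * a)
  pi * a = pi * 0.0001976 = 0.000620779
  sqrt(pi * a) = 0.024915
  KIC = 30 * 0.024915 = 0.747 MPa*sqrt(m)

0.747 MPa*sqrt(m)


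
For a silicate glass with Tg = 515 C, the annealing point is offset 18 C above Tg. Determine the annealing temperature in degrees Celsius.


The annealing temperature is Tg plus the offset:
  T_anneal = 515 + 18 = 533 C

533 C


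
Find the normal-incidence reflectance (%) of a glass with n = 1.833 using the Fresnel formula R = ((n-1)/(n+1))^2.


Fresnel reflectance at normal incidence:
  R = ((n - 1)/(n + 1))^2
  (n - 1)/(n + 1) = (1.833 - 1)/(1.833 + 1) = 0.294035
  R = 0.294035^2 = 0.0864566
  R(%) = 0.0864566 * 100 = 8.646%

8.646%


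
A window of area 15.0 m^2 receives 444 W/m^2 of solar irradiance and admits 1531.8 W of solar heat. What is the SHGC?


Rearrange Q = Area * SHGC * Irradiance:
  SHGC = Q / (Area * Irradiance)
  SHGC = 1531.8 / (15.0 * 444) = 0.23

0.23


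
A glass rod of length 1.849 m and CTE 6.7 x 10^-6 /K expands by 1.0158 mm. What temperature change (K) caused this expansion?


Rearrange dL = alpha * L0 * dT for dT:
  dT = dL / (alpha * L0)
  dL (m) = 1.0158 / 1000 = 0.0010158
  dT = 0.0010158 / ((6.7 x 10^-6) * 1.849) = 82.0 K

82.0 K


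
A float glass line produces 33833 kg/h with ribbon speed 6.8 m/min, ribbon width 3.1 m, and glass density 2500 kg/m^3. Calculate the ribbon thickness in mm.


Ribbon cross-section from mass balance:
  Volume rate = throughput / density = 33833 / 2500 = 13.5332 m^3/h
  thickness = volume rate / (speed * 60 * width), i.e.
  thickness = throughput / (60 * speed * width * density) * 1000
  thickness = 33833 / (60 * 6.8 * 3.1 * 2500) * 1000 = 10.7 mm

10.7 mm


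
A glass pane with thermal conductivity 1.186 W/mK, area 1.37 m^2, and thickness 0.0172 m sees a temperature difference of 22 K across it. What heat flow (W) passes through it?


Fourier's law: Q = k * A * dT / t
  Q = 1.186 * 1.37 * 22 / 0.0172
  Q = 35.74604 / 0.0172 = 2078.3 W

2078.3 W


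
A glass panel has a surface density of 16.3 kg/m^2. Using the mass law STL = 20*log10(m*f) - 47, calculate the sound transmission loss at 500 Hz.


Mass law: STL = 20 * log10(m * f) - 47
  m * f = 16.3 * 500 = 8150
  log10(8150) = 3.91116
  STL = 20 * 3.91116 - 47 = 78.2232 - 47 = 31.2 dB

31.2 dB


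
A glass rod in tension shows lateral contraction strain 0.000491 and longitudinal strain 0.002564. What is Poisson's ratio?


Poisson's ratio: nu = lateral strain / axial strain
  nu = 0.000491 / 0.002564 = 0.1915

0.1915


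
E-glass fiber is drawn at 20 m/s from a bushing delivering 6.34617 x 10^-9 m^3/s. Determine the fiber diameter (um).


Cross-sectional area from continuity:
  A = Q / v = 6.34617 x 10^-9 / 20 = 3.173085 x 10^-10 m^2
Diameter from circular cross-section:
  d = sqrt(4A / pi) * 10^6 (m -> um)
  d = sqrt(4 * 3.173085 x 10^-10 / pi) * 10^6 = 20.1 um

20.1 um


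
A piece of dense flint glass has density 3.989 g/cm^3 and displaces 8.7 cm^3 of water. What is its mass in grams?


Rearrange rho = m / V:
  m = rho * V
  m = 3.989 * 8.7 = 34.704 g

34.704 g


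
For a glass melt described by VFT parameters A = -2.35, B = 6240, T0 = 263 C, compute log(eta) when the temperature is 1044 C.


VFT equation: log(eta) = A + B / (T - T0)
  T - T0 = 1044 - 263 = 781
  B / (T - T0) = 6240 / 781 = 7.99
  log(eta) = -2.35 + 7.99 = 5.64

5.64


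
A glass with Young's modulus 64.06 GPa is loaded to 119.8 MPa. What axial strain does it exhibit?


Rearrange E = sigma / epsilon:
  epsilon = sigma / E
  E (MPa) = 64.06 * 1000 = 64060
  epsilon = 119.8 / 64060 = 0.00187

0.00187


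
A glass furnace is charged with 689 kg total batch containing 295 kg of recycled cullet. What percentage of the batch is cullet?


Cullet ratio = (cullet mass / total batch mass) * 100
  Ratio = 295 / 689 * 100 = 42.82%

42.82%


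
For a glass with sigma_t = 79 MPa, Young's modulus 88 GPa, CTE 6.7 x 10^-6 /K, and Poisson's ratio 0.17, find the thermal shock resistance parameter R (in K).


Thermal shock resistance: R = sigma * (1 - nu) / (E * alpha)
  Numerator = 79 * (1 - 0.17) = 65.57
  Denominator = 88 * 1000 * (6.7 x 10^-6) = 0.5896
  R = 65.57 / 0.5896 = 111.2 K

111.2 K


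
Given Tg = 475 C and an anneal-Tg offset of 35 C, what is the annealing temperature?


The annealing temperature is Tg plus the offset:
  T_anneal = 475 + 35 = 510 C

510 C


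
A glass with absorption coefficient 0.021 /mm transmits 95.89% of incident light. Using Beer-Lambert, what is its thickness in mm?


Rearrange T = exp(-alpha * thickness):
  thickness = -ln(T) / alpha
  T = 95.89/100 = 0.9589
  ln(T) = -0.04197
  -ln(T) = 0.04197
  thickness = 0.04197 / 0.021 = 2.0 mm

2.0 mm


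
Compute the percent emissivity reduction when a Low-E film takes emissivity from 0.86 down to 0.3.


Percentage reduction = (1 - coated/uncoated) * 100
  Ratio = 0.3 / 0.86 = 0.3488
  Reduction = (1 - 0.3488) * 100 = 65.1%

65.1%


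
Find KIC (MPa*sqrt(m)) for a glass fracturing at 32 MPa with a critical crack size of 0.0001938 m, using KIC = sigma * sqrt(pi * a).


Fracture toughness: KIC = sigma * sqrt(pi * a)
  pi * a = pi * 0.0001938 = 0.000608841
  sqrt(pi * a) = 0.024675
  KIC = 32 * 0.024675 = 0.79 MPa*sqrt(m)

0.79 MPa*sqrt(m)


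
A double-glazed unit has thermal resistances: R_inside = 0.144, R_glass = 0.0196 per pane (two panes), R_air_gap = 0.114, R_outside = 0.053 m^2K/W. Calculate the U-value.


Total thermal resistance (series):
  R_total = R_in + R_glass + R_air + R_glass + R_out
  R_total = 0.144 + 0.0196 + 0.114 + 0.0196 + 0.053 = 0.3502 m^2K/W
U-value = 1 / R_total = 1 / 0.3502 = 2.856 W/m^2K

2.856 W/m^2K


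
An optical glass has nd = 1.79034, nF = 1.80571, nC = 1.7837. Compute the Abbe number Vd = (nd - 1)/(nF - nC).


Abbe number formula: Vd = (nd - 1) / (nF - nC)
  nd - 1 = 1.79034 - 1 = 0.79034
  nF - nC = 1.80571 - 1.7837 = 0.02201
  Vd = 0.79034 / 0.02201 = 35.91

35.91


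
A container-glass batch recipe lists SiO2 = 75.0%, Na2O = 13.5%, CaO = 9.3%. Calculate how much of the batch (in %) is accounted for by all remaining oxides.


Sum the three major oxides:
  SiO2 + Na2O + CaO = 75.0 + 13.5 + 9.3 = 97.8%
Subtract from 100%:
  Others = 100 - 97.8 = 2.2%

2.2%


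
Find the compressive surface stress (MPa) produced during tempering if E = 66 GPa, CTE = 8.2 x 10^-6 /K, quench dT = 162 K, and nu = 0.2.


Tempering stress: sigma = E * alpha * dT / (1 - nu)
  E (MPa) = 66 * 1000 = 66000
  Numerator = 66000 * (8.2 x 10^-6) * 162 = 87.6744
  Denominator = 1 - 0.2 = 0.8
  sigma = 87.6744 / 0.8 = 109.6 MPa

109.6 MPa


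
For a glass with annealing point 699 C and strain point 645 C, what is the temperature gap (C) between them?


Gap = T_anneal - T_strain:
  gap = 699 - 645 = 54 C

54 C


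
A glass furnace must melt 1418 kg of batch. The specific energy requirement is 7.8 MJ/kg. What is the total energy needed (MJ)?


Total energy = mass * specific energy
  E = 1418 * 7.8 = 11060.4 MJ

11060.4 MJ


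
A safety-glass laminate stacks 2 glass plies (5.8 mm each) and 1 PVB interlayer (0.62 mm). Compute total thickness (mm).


Total thickness = glass contribution + PVB contribution
  Glass: 2 * 5.8 = 11.6 mm
  PVB: 1 * 0.62 = 0.62 mm
  Total = 11.6 + 0.62 = 12.22 mm

12.22 mm


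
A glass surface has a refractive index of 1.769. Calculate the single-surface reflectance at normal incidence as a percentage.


Fresnel reflectance at normal incidence:
  R = ((n - 1)/(n + 1))^2
  (n - 1)/(n + 1) = (1.769 - 1)/(1.769 + 1) = 0.277718
  R = 0.277718^2 = 0.0771273
  R(%) = 0.0771273 * 100 = 7.713%

7.713%


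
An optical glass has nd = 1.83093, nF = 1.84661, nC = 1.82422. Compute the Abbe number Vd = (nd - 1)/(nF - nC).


Abbe number formula: Vd = (nd - 1) / (nF - nC)
  nd - 1 = 1.83093 - 1 = 0.83093
  nF - nC = 1.84661 - 1.82422 = 0.02239
  Vd = 0.83093 / 0.02239 = 37.11

37.11


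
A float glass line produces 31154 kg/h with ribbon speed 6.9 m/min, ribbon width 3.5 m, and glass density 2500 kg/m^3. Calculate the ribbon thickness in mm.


Ribbon cross-section from mass balance:
  Volume rate = throughput / density = 31154 / 2500 = 12.4616 m^3/h
  thickness = volume rate / (speed * 60 * width), i.e.
  thickness = throughput / (60 * speed * width * density) * 1000
  thickness = 31154 / (60 * 6.9 * 3.5 * 2500) * 1000 = 8.6 mm

8.6 mm


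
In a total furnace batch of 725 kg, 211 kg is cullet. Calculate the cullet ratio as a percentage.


Cullet ratio = (cullet mass / total batch mass) * 100
  Ratio = 211 / 725 * 100 = 29.1%

29.1%


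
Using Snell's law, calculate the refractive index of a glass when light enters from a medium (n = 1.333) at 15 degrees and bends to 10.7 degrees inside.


Apply Snell's law: n1 * sin(theta1) = n2 * sin(theta2)
  n2 = n1 * sin(theta1) / sin(theta2)
  sin(15) = 0.258819
  sin(10.7) = 0.185667
  n2 = 1.333 * 0.258819 / 0.185667 = 1.8582

1.8582


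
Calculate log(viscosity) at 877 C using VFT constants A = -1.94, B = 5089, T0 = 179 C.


VFT equation: log(eta) = A + B / (T - T0)
  T - T0 = 877 - 179 = 698
  B / (T - T0) = 5089 / 698 = 7.291
  log(eta) = -1.94 + 7.291 = 5.351

5.351


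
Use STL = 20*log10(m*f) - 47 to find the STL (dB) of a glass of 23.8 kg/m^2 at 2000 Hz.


Mass law: STL = 20 * log10(m * f) - 47
  m * f = 23.8 * 2000 = 47600
  log10(47600) = 4.67761
  STL = 20 * 4.67761 - 47 = 93.5522 - 47 = 46.6 dB

46.6 dB


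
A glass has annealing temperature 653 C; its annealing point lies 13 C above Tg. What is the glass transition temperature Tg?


Rearrange T_anneal = Tg + offset for Tg:
  Tg = T_anneal - offset = 653 - 13 = 640 C

640 C


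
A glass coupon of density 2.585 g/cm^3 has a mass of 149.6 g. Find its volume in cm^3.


Rearrange rho = m / V:
  V = m / rho
  V = 149.6 / 2.585 = 57.872 cm^3

57.872 cm^3


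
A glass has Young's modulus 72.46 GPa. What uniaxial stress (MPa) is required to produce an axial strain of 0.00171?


Rearrange E = sigma / epsilon:
  sigma = E * epsilon
  E (MPa) = 72.46 * 1000 = 72460
  sigma = 72460 * 0.00171 = 123.91 MPa

123.91 MPa


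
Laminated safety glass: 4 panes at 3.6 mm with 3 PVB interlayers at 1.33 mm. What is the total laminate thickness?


Total thickness = glass contribution + PVB contribution
  Glass: 4 * 3.6 = 14.4 mm
  PVB: 3 * 1.33 = 3.99 mm
  Total = 14.4 + 3.99 = 18.39 mm

18.39 mm


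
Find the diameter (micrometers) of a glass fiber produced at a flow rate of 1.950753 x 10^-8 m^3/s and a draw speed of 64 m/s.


Cross-sectional area from continuity:
  A = Q / v = 1.950753 x 10^-8 / 64 = 3.048052 x 10^-10 m^2
Diameter from circular cross-section:
  d = sqrt(4A / pi) * 10^6 (m -> um)
  d = sqrt(4 * 3.048052 x 10^-10 / pi) * 10^6 = 19.7 um

19.7 um


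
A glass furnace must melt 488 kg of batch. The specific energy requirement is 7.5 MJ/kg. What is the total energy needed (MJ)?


Total energy = mass * specific energy
  E = 488 * 7.5 = 3660 MJ

3660 MJ


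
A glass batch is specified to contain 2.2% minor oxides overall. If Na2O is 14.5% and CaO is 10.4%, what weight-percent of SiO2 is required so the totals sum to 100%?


Known pieces sum to 100%:
  SiO2 = 100 - (others + Na2O + CaO)
  SiO2 = 100 - (2.2 + 14.5 + 10.4) = 72.9%

72.9%


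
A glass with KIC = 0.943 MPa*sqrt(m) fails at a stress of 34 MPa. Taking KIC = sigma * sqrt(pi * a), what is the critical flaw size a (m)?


Rearrange KIC = sigma * sqrt(pi * a):
  sqrt(pi * a) = KIC / sigma
  sqrt(pi * a) = 0.943 / 34 = 0.027735
  a = (KIC / sigma)^2 / pi
  a = 0.027735^2 / pi = 0.0002449 m

0.0002449 m


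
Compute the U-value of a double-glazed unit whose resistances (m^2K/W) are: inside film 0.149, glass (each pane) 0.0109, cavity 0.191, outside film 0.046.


Total thermal resistance (series):
  R_total = R_in + R_glass + R_air + R_glass + R_out
  R_total = 0.149 + 0.0109 + 0.191 + 0.0109 + 0.046 = 0.4078 m^2K/W
U-value = 1 / R_total = 1 / 0.4078 = 2.452 W/m^2K

2.452 W/m^2K


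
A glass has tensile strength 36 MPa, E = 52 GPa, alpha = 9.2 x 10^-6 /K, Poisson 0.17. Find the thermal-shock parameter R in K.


Thermal shock resistance: R = sigma * (1 - nu) / (E * alpha)
  Numerator = 36 * (1 - 0.17) = 29.88
  Denominator = 52 * 1000 * (9.2 x 10^-6) = 0.4784
  R = 29.88 / 0.4784 = 62.5 K

62.5 K


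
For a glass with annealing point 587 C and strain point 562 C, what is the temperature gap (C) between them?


Gap = T_anneal - T_strain:
  gap = 587 - 562 = 25 C

25 C


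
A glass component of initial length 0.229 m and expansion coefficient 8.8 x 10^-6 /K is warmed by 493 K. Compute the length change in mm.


Thermal expansion formula: dL = alpha * L0 * dT
  dL = (8.8 x 10^-6) * 0.229 * 493 = 0.00099349 m
Convert to mm: 0.00099349 * 1000 = 0.9935 mm

0.9935 mm


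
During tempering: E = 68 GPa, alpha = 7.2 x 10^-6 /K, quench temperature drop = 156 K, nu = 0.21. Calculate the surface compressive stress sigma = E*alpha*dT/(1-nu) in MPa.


Tempering stress: sigma = E * alpha * dT / (1 - nu)
  E (MPa) = 68 * 1000 = 68000
  Numerator = 68000 * (7.2 x 10^-6) * 156 = 76.3776
  Denominator = 1 - 0.21 = 0.79
  sigma = 76.3776 / 0.79 = 96.7 MPa

96.7 MPa


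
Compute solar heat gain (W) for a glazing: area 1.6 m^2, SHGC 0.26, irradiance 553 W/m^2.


Solar heat gain: Q = Area * SHGC * Irradiance
  Q = 1.6 * 0.26 * 553 = 230 W

230 W


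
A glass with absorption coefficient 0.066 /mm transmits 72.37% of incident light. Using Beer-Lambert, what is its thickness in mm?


Rearrange T = exp(-alpha * thickness):
  thickness = -ln(T) / alpha
  T = 72.37/100 = 0.7237
  ln(T) = -0.32338
  -ln(T) = 0.32338
  thickness = 0.32338 / 0.066 = 4.9 mm

4.9 mm


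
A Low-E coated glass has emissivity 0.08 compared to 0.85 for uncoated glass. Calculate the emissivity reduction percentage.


Percentage reduction = (1 - coated/uncoated) * 100
  Ratio = 0.08 / 0.85 = 0.0941
  Reduction = (1 - 0.0941) * 100 = 90.6%

90.6%


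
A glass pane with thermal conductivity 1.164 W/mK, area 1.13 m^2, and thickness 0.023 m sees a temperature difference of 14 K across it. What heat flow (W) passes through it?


Fourier's law: Q = k * A * dT / t
  Q = 1.164 * 1.13 * 14 / 0.023
  Q = 18.41448 / 0.023 = 800.6 W

800.6 W


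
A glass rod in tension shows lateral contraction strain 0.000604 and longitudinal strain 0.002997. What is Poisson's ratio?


Poisson's ratio: nu = lateral strain / axial strain
  nu = 0.000604 / 0.002997 = 0.2015

0.2015


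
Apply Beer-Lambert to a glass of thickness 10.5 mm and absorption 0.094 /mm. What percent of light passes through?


Beer-Lambert law: T = exp(-alpha * thickness)
  exponent = -0.094 * 10.5 = -0.987
  T = exp(-0.987) = 0.3727
  Percentage = 0.3727 * 100 = 37.27%

37.27%


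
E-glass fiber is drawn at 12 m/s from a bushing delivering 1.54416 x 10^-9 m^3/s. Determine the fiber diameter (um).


Cross-sectional area from continuity:
  A = Q / v = 1.54416 x 10^-9 / 12 = 1.2868 x 10^-10 m^2
Diameter from circular cross-section:
  d = sqrt(4A / pi) * 10^6 (m -> um)
  d = sqrt(4 * 1.2868 x 10^-10 / pi) * 10^6 = 12.8 um

12.8 um


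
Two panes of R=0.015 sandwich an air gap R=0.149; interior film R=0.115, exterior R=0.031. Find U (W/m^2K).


Total thermal resistance (series):
  R_total = R_in + R_glass + R_air + R_glass + R_out
  R_total = 0.115 + 0.015 + 0.149 + 0.015 + 0.031 = 0.325 m^2K/W
U-value = 1 / R_total = 1 / 0.325 = 3.077 W/m^2K

3.077 W/m^2K


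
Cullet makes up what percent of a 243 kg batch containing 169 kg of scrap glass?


Cullet ratio = (cullet mass / total batch mass) * 100
  Ratio = 169 / 243 * 100 = 69.55%

69.55%


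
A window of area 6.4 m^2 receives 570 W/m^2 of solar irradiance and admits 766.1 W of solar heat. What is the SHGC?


Rearrange Q = Area * SHGC * Irradiance:
  SHGC = Q / (Area * Irradiance)
  SHGC = 766.1 / (6.4 * 570) = 0.21

0.21


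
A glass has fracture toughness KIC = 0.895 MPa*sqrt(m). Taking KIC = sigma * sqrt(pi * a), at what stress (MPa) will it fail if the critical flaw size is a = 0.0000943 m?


Rearrange KIC = sigma * sqrt(pi * a):
  sigma = KIC / sqrt(pi * a)
  sqrt(pi * 0.0000943) = 0.017212
  sigma = 0.895 / 0.017212 = 52.0 MPa

52.0 MPa


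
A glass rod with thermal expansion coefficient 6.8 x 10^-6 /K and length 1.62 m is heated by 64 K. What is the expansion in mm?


Thermal expansion formula: dL = alpha * L0 * dT
  dL = (6.8 x 10^-6) * 1.62 * 64 = 0.00070502 m
Convert to mm: 0.00070502 * 1000 = 0.705 mm

0.705 mm


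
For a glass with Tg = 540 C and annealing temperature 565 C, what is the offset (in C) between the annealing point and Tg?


Offset = T_anneal - Tg:
  offset = 565 - 540 = 25 C

25 C


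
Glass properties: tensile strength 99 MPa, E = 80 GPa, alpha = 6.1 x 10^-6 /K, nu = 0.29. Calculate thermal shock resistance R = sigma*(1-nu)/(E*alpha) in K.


Thermal shock resistance: R = sigma * (1 - nu) / (E * alpha)
  Numerator = 99 * (1 - 0.29) = 70.29
  Denominator = 80 * 1000 * (6.1 x 10^-6) = 0.488
  R = 70.29 / 0.488 = 144.0 K

144.0 K


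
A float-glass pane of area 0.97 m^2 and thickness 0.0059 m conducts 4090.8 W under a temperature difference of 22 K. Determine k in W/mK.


Fourier's law rearranged: k = Q * t / (A * dT)
  Numerator = 4090.8 * 0.0059 = 24.13572
  Denominator = 0.97 * 22 = 21.34
  k = 24.13572 / 21.34 = 1.131 W/mK

1.131 W/mK


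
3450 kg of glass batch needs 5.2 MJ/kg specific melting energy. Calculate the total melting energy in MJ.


Total energy = mass * specific energy
  E = 3450 * 5.2 = 17940 MJ

17940 MJ


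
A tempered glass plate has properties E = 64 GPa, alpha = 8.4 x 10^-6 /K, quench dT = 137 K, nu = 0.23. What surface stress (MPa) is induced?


Tempering stress: sigma = E * alpha * dT / (1 - nu)
  E (MPa) = 64 * 1000 = 64000
  Numerator = 64000 * (8.4 x 10^-6) * 137 = 73.6512
  Denominator = 1 - 0.23 = 0.77
  sigma = 73.6512 / 0.77 = 95.7 MPa

95.7 MPa


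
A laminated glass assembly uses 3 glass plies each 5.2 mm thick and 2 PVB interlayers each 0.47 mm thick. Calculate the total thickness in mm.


Total thickness = glass contribution + PVB contribution
  Glass: 3 * 5.2 = 15.6 mm
  PVB: 2 * 0.47 = 0.94 mm
  Total = 15.6 + 0.94 = 16.54 mm

16.54 mm


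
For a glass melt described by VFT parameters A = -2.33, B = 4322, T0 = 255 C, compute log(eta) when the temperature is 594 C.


VFT equation: log(eta) = A + B / (T - T0)
  T - T0 = 594 - 255 = 339
  B / (T - T0) = 4322 / 339 = 12.749
  log(eta) = -2.33 + 12.749 = 10.419

10.419


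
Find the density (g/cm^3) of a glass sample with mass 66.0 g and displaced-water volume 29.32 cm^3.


Use the definition of density:
  rho = mass / volume
  rho = 66.0 / 29.32 = 2.251 g/cm^3

2.251 g/cm^3


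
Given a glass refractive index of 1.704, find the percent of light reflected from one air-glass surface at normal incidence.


Fresnel reflectance at normal incidence:
  R = ((n - 1)/(n + 1))^2
  (n - 1)/(n + 1) = (1.704 - 1)/(1.704 + 1) = 0.260355
  R = 0.260355^2 = 0.0677847
  R(%) = 0.0677847 * 100 = 6.778%

6.778%


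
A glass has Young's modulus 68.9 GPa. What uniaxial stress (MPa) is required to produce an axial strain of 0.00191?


Rearrange E = sigma / epsilon:
  sigma = E * epsilon
  E (MPa) = 68.9 * 1000 = 68900
  sigma = 68900 * 0.00191 = 131.6 MPa

131.6 MPa


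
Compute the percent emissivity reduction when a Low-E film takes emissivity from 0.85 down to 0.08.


Percentage reduction = (1 - coated/uncoated) * 100
  Ratio = 0.08 / 0.85 = 0.0941
  Reduction = (1 - 0.0941) * 100 = 90.6%

90.6%


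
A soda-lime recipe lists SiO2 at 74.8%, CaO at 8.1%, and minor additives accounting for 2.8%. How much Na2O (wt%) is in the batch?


Pieces sum to 100%:
  Na2O = 100 - (SiO2 + CaO + others)
  Na2O = 100 - (74.8 + 8.1 + 2.8) = 14.3%

14.3%


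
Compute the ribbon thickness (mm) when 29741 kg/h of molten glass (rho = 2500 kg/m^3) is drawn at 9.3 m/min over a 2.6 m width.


Ribbon cross-section from mass balance:
  Volume rate = throughput / density = 29741 / 2500 = 11.8964 m^3/h
  thickness = volume rate / (speed * 60 * width), i.e.
  thickness = throughput / (60 * speed * width * density) * 1000
  thickness = 29741 / (60 * 9.3 * 2.6 * 2500) * 1000 = 8.2 mm

8.2 mm


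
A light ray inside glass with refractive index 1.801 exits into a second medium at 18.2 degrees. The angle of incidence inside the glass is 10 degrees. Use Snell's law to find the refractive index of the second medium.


Apply Snell's law: n1 * sin(theta1) = n2 * sin(theta2)
  n2 = n1 * sin(theta1) / sin(theta2)
  sin(10) = 0.173648
  sin(18.2) = 0.312335
  n2 = 1.801 * 0.173648 / 0.312335 = 1.0013

1.0013


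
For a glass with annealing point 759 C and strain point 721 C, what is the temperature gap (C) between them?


Gap = T_anneal - T_strain:
  gap = 759 - 721 = 38 C

38 C


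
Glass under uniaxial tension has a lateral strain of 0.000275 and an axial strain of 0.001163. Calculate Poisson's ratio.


Poisson's ratio: nu = lateral strain / axial strain
  nu = 0.000275 / 0.001163 = 0.2365

0.2365


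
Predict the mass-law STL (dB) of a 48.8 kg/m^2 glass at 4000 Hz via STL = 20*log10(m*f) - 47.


Mass law: STL = 20 * log10(m * f) - 47
  m * f = 48.8 * 4000 = 195200
  log10(195200) = 5.29048
  STL = 20 * 5.29048 - 47 = 105.8096 - 47 = 58.8 dB

58.8 dB


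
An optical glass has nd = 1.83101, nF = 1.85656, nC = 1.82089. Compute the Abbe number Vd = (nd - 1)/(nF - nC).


Abbe number formula: Vd = (nd - 1) / (nF - nC)
  nd - 1 = 1.83101 - 1 = 0.83101
  nF - nC = 1.85656 - 1.82089 = 0.03567
  Vd = 0.83101 / 0.03567 = 23.3

23.3


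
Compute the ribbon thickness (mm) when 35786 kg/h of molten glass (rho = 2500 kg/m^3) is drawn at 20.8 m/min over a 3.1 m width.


Ribbon cross-section from mass balance:
  Volume rate = throughput / density = 35786 / 2500 = 14.3144 m^3/h
  thickness = volume rate / (speed * 60 * width), i.e.
  thickness = throughput / (60 * speed * width * density) * 1000
  thickness = 35786 / (60 * 20.8 * 3.1 * 2500) * 1000 = 3.7 mm

3.7 mm


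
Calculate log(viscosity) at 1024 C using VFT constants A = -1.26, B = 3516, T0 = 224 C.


VFT equation: log(eta) = A + B / (T - T0)
  T - T0 = 1024 - 224 = 800
  B / (T - T0) = 3516 / 800 = 4.395
  log(eta) = -1.26 + 4.395 = 3.135

3.135


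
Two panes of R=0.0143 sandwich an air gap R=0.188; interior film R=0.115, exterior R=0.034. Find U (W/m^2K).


Total thermal resistance (series):
  R_total = R_in + R_glass + R_air + R_glass + R_out
  R_total = 0.115 + 0.0143 + 0.188 + 0.0143 + 0.034 = 0.3656 m^2K/W
U-value = 1 / R_total = 1 / 0.3656 = 2.735 W/m^2K

2.735 W/m^2K


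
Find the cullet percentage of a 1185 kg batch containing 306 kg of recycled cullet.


Cullet ratio = (cullet mass / total batch mass) * 100
  Ratio = 306 / 1185 * 100 = 25.82%

25.82%


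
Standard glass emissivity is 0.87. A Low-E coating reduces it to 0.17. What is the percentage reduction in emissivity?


Percentage reduction = (1 - coated/uncoated) * 100
  Ratio = 0.17 / 0.87 = 0.1954
  Reduction = (1 - 0.1954) * 100 = 80.5%

80.5%


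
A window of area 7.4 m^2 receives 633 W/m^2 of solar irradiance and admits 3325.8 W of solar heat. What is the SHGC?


Rearrange Q = Area * SHGC * Irradiance:
  SHGC = Q / (Area * Irradiance)
  SHGC = 3325.8 / (7.4 * 633) = 0.71

0.71


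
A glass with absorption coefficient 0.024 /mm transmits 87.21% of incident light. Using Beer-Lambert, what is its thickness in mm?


Rearrange T = exp(-alpha * thickness):
  thickness = -ln(T) / alpha
  T = 87.21/100 = 0.8721
  ln(T) = -0.13685
  -ln(T) = 0.13685
  thickness = 0.13685 / 0.024 = 5.7 mm

5.7 mm


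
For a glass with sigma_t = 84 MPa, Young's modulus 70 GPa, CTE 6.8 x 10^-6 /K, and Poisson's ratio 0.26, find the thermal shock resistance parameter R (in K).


Thermal shock resistance: R = sigma * (1 - nu) / (E * alpha)
  Numerator = 84 * (1 - 0.26) = 62.16
  Denominator = 70 * 1000 * (6.8 x 10^-6) = 0.476
  R = 62.16 / 0.476 = 130.6 K

130.6 K


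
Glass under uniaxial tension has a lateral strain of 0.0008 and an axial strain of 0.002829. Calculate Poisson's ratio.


Poisson's ratio: nu = lateral strain / axial strain
  nu = 0.0008 / 0.002829 = 0.2828

0.2828


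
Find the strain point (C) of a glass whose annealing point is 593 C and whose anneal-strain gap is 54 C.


Strain point = annealing point - difference:
  T_strain = 593 - 54 = 539 C

539 C


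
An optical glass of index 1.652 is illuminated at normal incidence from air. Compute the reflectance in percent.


Fresnel reflectance at normal incidence:
  R = ((n - 1)/(n + 1))^2
  (n - 1)/(n + 1) = (1.652 - 1)/(1.652 + 1) = 0.245852
  R = 0.245852^2 = 0.0604432
  R(%) = 0.0604432 * 100 = 6.044%

6.044%


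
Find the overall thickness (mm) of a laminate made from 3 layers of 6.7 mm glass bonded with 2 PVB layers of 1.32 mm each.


Total thickness = glass contribution + PVB contribution
  Glass: 3 * 6.7 = 20.1 mm
  PVB: 2 * 1.32 = 2.64 mm
  Total = 20.1 + 2.64 = 22.74 mm

22.74 mm


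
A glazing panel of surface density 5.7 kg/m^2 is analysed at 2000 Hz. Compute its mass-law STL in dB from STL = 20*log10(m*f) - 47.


Mass law: STL = 20 * log10(m * f) - 47
  m * f = 5.7 * 2000 = 11400
  log10(11400) = 4.0569
  STL = 20 * 4.0569 - 47 = 81.138 - 47 = 34.1 dB

34.1 dB


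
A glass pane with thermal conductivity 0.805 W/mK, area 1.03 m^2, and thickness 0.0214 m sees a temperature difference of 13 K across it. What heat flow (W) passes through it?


Fourier's law: Q = k * A * dT / t
  Q = 0.805 * 1.03 * 13 / 0.0214
  Q = 10.77895 / 0.0214 = 503.7 W

503.7 W


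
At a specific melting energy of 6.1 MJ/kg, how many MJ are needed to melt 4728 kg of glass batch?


Total energy = mass * specific energy
  E = 4728 * 6.1 = 28840.8 MJ

28840.8 MJ


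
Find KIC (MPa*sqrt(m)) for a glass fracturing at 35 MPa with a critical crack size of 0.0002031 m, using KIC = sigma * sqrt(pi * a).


Fracture toughness: KIC = sigma * sqrt(pi * a)
  pi * a = pi * 0.0002031 = 0.000638057
  sqrt(pi * a) = 0.02526
  KIC = 35 * 0.02526 = 0.884 MPa*sqrt(m)

0.884 MPa*sqrt(m)


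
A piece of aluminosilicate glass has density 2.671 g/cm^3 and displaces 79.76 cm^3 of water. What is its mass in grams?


Rearrange rho = m / V:
  m = rho * V
  m = 2.671 * 79.76 = 213.039 g

213.039 g


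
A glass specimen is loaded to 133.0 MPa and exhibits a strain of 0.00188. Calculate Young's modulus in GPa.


Young's modulus: E = stress / strain
  E = 133.0 MPa / 0.00188 = 70744.68 MPa
Convert to GPa: 70744.68 / 1000 = 70.74 GPa

70.74 GPa


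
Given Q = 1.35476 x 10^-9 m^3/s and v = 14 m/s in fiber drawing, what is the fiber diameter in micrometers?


Cross-sectional area from continuity:
  A = Q / v = 1.35476 x 10^-9 / 14 = 9.676857 x 10^-11 m^2
Diameter from circular cross-section:
  d = sqrt(4A / pi) * 10^6 (m -> um)
  d = sqrt(4 * 9.676857 x 10^-11 / pi) * 10^6 = 11.1 um

11.1 um


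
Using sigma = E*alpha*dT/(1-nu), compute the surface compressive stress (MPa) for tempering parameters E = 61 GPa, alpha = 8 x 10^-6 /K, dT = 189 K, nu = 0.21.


Tempering stress: sigma = E * alpha * dT / (1 - nu)
  E (MPa) = 61 * 1000 = 61000
  Numerator = 61000 * (8 x 10^-6) * 189 = 92.232
  Denominator = 1 - 0.21 = 0.79
  sigma = 92.232 / 0.79 = 116.7 MPa

116.7 MPa


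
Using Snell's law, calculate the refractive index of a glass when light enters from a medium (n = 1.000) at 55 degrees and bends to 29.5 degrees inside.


Apply Snell's law: n1 * sin(theta1) = n2 * sin(theta2)
  n2 = n1 * sin(theta1) / sin(theta2)
  sin(55) = 0.819152
  sin(29.5) = 0.492424
  n2 = 1.000 * 0.819152 / 0.492424 = 1.6635

1.6635


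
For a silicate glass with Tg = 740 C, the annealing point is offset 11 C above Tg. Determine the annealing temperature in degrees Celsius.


The annealing temperature is Tg plus the offset:
  T_anneal = 740 + 11 = 751 C

751 C


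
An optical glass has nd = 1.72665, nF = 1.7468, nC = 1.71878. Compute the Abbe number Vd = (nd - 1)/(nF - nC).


Abbe number formula: Vd = (nd - 1) / (nF - nC)
  nd - 1 = 1.72665 - 1 = 0.72665
  nF - nC = 1.7468 - 1.71878 = 0.02802
  Vd = 0.72665 / 0.02802 = 25.93

25.93


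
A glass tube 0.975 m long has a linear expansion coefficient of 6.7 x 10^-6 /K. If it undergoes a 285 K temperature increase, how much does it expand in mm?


Thermal expansion formula: dL = alpha * L0 * dT
  dL = (6.7 x 10^-6) * 0.975 * 285 = 0.00186176 m
Convert to mm: 0.00186176 * 1000 = 1.8618 mm

1.8618 mm


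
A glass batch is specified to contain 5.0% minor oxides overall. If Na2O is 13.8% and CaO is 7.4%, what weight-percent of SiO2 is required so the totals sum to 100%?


Known pieces sum to 100%:
  SiO2 = 100 - (others + Na2O + CaO)
  SiO2 = 100 - (5.0 + 13.8 + 7.4) = 73.8%

73.8%


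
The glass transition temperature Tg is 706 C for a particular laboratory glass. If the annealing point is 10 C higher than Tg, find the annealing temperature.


The annealing temperature is Tg plus the offset:
  T_anneal = 706 + 10 = 716 C

716 C


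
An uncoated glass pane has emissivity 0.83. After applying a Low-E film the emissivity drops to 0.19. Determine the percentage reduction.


Percentage reduction = (1 - coated/uncoated) * 100
  Ratio = 0.19 / 0.83 = 0.2289
  Reduction = (1 - 0.2289) * 100 = 77.1%

77.1%


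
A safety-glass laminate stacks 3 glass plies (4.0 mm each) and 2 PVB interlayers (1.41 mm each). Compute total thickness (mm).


Total thickness = glass contribution + PVB contribution
  Glass: 3 * 4.0 = 12.0 mm
  PVB: 2 * 1.41 = 2.82 mm
  Total = 12.0 + 2.82 = 14.82 mm

14.82 mm


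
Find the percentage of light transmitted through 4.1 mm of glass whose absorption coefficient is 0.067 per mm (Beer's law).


Beer-Lambert law: T = exp(-alpha * thickness)
  exponent = -0.067 * 4.1 = -0.2747
  T = exp(-0.2747) = 0.7598
  Percentage = 0.7598 * 100 = 75.98%

75.98%


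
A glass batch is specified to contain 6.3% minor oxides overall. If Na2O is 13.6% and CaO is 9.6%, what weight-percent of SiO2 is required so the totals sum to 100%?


Known pieces sum to 100%:
  SiO2 = 100 - (others + Na2O + CaO)
  SiO2 = 100 - (6.3 + 13.6 + 9.6) = 70.5%

70.5%


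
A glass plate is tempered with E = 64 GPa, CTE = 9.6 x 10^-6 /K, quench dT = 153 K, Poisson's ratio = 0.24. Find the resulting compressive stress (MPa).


Tempering stress: sigma = E * alpha * dT / (1 - nu)
  E (MPa) = 64 * 1000 = 64000
  Numerator = 64000 * (9.6 x 10^-6) * 153 = 94.0032
  Denominator = 1 - 0.24 = 0.76
  sigma = 94.0032 / 0.76 = 123.7 MPa

123.7 MPa


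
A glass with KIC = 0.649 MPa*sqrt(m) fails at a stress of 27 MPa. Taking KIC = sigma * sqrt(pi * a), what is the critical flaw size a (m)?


Rearrange KIC = sigma * sqrt(pi * a):
  sqrt(pi * a) = KIC / sigma
  sqrt(pi * a) = 0.649 / 27 = 0.024037
  a = (KIC / sigma)^2 / pi
  a = 0.024037^2 / pi = 0.0001839 m

0.0001839 m


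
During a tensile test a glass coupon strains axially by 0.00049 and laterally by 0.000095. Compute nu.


Poisson's ratio: nu = lateral strain / axial strain
  nu = 0.000095 / 0.00049 = 0.1939

0.1939


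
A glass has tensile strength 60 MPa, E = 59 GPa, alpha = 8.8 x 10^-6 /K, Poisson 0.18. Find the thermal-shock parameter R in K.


Thermal shock resistance: R = sigma * (1 - nu) / (E * alpha)
  Numerator = 60 * (1 - 0.18) = 49.2
  Denominator = 59 * 1000 * (8.8 x 10^-6) = 0.5192
  R = 49.2 / 0.5192 = 94.8 K

94.8 K


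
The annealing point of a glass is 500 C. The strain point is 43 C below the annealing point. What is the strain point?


Strain point = annealing point - difference:
  T_strain = 500 - 43 = 457 C

457 C


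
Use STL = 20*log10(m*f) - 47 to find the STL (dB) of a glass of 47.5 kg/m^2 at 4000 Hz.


Mass law: STL = 20 * log10(m * f) - 47
  m * f = 47.5 * 4000 = 190000
  log10(190000) = 5.27875
  STL = 20 * 5.27875 - 47 = 105.575 - 47 = 58.6 dB

58.6 dB


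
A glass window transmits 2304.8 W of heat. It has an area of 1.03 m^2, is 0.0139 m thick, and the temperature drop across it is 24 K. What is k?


Fourier's law rearranged: k = Q * t / (A * dT)
  Numerator = 2304.8 * 0.0139 = 32.03672
  Denominator = 1.03 * 24 = 24.72
  k = 32.03672 / 24.72 = 1.296 W/mK

1.296 W/mK
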